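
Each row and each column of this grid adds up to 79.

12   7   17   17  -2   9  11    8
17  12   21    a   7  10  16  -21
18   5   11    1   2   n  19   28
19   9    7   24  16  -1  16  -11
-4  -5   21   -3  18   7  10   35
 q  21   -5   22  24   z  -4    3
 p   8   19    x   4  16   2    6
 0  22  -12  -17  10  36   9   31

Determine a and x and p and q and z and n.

The known cells in row 3 total 84, leaving 79 − 84 = -5 for the blank.
The known cells in column 6 total 72, leaving 79 − 72 = 7 for the blank.
The known cells in row 6 total 68, leaving 79 − 68 = 11 for the blank.
The known cells in column 1 total 73, leaving 79 − 73 = 6 for the blank.
The known cells in row 7 total 61, leaving 79 − 61 = 18 for the blank.
The known cells in row 2 total 62, leaving 79 − 62 = 17 for the blank.

a = 17, x = 18, p = 6, q = 11, z = 7, n = -5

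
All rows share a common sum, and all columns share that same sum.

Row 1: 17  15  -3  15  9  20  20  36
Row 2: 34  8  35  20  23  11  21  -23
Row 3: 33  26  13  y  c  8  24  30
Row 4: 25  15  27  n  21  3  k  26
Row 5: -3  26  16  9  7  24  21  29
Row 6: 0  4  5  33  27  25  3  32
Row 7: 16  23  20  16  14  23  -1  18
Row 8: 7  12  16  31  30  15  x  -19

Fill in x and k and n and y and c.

Rows 1 and 2 both sum to 129, so that's the common total.
The known cells in column 5 total 131, leaving 129 − 131 = -2 for the blank.
The known cells in row 3 total 132, leaving 129 − 132 = -3 for the blank.
The known cells in row 8 total 92, leaving 129 − 92 = 37 for the blank.
The known cells in column 4 total 121, leaving 129 − 121 = 8 for the blank.
The known cells in row 4 total 125, leaving 129 − 125 = 4 for the blank.

x = 37, k = 4, n = 8, y = -3, c = -2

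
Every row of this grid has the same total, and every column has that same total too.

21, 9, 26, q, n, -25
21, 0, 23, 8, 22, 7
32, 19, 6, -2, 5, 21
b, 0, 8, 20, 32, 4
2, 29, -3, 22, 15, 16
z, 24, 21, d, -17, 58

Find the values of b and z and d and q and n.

Rows 2 and 3 both sum to 81, so that's the common total.
Column 5 has 22 + 5 + 32 + 15 − 17 = 57; the blank must be 81 − 57 = 24.
Row 1 has 21 + 9 + 26 + 24 − 25 = 55; the blank must be 81 − 55 = 26.
Row 4 has 0 + 8 + 20 + 32 + 4 = 64; the blank must be 81 − 64 = 17.
Column 1 has 21 + 21 + 32 + 17 + 2 = 93; the blank must be 81 − 93 = -12.
Row 6 has -12 + 24 + 21 − 17 + 58 = 74; the blank must be 81 − 74 = 7.

b = 17, z = -12, d = 7, q = 26, n = 24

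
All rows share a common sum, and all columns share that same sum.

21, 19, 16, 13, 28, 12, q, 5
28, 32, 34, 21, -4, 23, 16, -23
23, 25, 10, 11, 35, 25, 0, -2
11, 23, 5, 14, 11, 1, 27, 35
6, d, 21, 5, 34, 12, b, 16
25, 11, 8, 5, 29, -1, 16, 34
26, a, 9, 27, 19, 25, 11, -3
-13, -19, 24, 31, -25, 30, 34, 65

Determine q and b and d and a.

Rows 2 and 3 both sum to 127, so that's the common total.
The known cells in row 7 total 114, leaving 127 − 114 = 13 for the blank.
The known cells in column 2 total 104, leaving 127 − 104 = 23 for the blank.
The known cells in row 5 total 117, leaving 127 − 117 = 10 for the blank.
The known cells in row 1 total 114, leaving 127 − 114 = 13 for the blank.

q = 13, b = 10, d = 23, a = 13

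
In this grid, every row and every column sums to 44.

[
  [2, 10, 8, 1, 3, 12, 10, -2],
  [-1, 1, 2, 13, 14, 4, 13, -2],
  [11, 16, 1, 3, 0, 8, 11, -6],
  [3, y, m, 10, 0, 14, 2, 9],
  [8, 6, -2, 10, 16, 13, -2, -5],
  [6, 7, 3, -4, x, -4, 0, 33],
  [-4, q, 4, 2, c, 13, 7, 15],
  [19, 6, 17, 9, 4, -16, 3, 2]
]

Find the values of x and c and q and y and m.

x = 3, c = 4, q = 3, y = -5, m = 11

Row 6 has 6 + 7 + 3 − 4 − 4 + 0 + 33 = 41; the blank must be 44 − 41 = 3.
Column 5 has 3 + 14 + 0 + 0 + 16 + 3 + 4 = 40; the blank must be 44 − 40 = 4.
Row 7 has -4 + 4 + 2 + 4 + 13 + 7 + 15 = 41; the blank must be 44 − 41 = 3.
Column 2 has 10 + 1 + 16 + 6 + 7 + 3 + 6 = 49; the blank must be 44 − 49 = -5.
Row 4 has 3 − 5 + 10 + 0 + 14 + 2 + 9 = 33; the blank must be 44 − 33 = 11.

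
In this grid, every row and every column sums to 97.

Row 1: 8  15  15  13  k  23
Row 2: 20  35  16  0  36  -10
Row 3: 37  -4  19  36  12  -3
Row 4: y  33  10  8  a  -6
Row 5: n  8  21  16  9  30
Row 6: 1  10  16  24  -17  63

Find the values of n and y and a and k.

The known cells in row 5 total 84, leaving 97 − 84 = 13 for the blank.
The known cells in row 1 total 74, leaving 97 − 74 = 23 for the blank.
The known cells in column 5 total 63, leaving 97 − 63 = 34 for the blank.
The known cells in row 4 total 79, leaving 97 − 79 = 18 for the blank.

n = 13, y = 18, a = 34, k = 23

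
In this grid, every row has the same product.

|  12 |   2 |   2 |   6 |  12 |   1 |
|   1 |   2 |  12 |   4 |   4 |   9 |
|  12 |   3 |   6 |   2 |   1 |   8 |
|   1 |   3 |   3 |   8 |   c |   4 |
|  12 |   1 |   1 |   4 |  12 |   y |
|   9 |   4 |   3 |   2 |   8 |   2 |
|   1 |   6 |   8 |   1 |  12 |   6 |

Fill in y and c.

y = 6, c = 12

Rows 6 and 7 each multiply to 3456, so every row has product 3456.
Row 5: 12×1×1×4×12 = 576, so the missing entry is 3456 ÷ 576 = 6.
Row 4: 1×3×3×8×4 = 288, so the missing entry is 3456 ÷ 288 = 12.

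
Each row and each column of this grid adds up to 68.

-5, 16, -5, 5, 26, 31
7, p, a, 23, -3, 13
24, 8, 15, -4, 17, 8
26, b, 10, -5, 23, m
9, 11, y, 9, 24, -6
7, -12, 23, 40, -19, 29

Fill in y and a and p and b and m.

Row 5 has 9 + 11 + 9 + 24 − 6 = 47; the blank must be 68 − 47 = 21.
Column 3 has -5 + 15 + 10 + 21 + 23 = 64; the blank must be 68 − 64 = 4.
Row 2 has 7 + 4 + 23 − 3 + 13 = 44; the blank must be 68 − 44 = 24.
Column 2 has 16 + 24 + 8 + 11 − 12 = 47; the blank must be 68 − 47 = 21.
Row 4 has 26 + 21 + 10 − 5 + 23 = 75; the blank must be 68 − 75 = -7.

y = 21, a = 4, p = 24, b = 21, m = -7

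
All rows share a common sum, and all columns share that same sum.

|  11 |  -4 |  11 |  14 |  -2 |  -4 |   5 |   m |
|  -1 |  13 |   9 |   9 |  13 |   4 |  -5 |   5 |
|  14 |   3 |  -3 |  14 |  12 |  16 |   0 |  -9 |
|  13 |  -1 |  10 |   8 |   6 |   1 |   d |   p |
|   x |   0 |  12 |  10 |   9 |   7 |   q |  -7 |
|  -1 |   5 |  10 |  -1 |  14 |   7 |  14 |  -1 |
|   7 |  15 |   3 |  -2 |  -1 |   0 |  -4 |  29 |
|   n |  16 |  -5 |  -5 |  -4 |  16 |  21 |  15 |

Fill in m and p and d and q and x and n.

m = 16, p = -1, d = 11, q = 5, x = 11, n = -7

Rows 2 and 3 both sum to 47, so that's the common total.
Row 1: 11 − 4 + 11 + 14 − 2 − 4 + 5 = 31, so its missing entry is 47 − 31 = 16.
Column 8: 16 + 5 − 9 − 7 − 1 + 29 + 15 = 48, so its missing entry is 47 − 48 = -1.
Row 8: 16 − 5 − 5 − 4 + 16 + 21 + 15 = 54, so its missing entry is 47 − 54 = -7.
Column 1: 11 − 1 + 14 + 13 − 1 + 7 − 7 = 36, so its missing entry is 47 − 36 = 11.
Row 5: 11 + 0 + 12 + 10 + 9 + 7 − 7 = 42, so its missing entry is 47 − 42 = 5.
Row 4: 13 − 1 + 10 + 8 + 6 + 1 − 1 = 36, so its missing entry is 47 − 36 = 11.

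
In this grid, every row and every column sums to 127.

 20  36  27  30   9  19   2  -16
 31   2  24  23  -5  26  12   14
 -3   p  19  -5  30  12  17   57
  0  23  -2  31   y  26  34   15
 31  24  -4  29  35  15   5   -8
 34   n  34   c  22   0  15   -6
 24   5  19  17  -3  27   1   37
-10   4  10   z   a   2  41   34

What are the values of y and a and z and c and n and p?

y = 0, a = 39, z = 7, c = -5, n = 33, p = 0

Row 4: 0 + 23 − 2 + 31 + 26 + 34 + 15 = 127, so its missing entry is 127 − 127 = 0.
Column 5: 9 − 5 + 30 + 0 + 35 + 22 − 3 = 88, so its missing entry is 127 − 88 = 39.
Row 3: -3 + 19 − 5 + 30 + 12 + 17 + 57 = 127, so its missing entry is 127 − 127 = 0.
Column 2: 36 + 2 + 0 + 23 + 24 + 5 + 4 = 94, so its missing entry is 127 − 94 = 33.
Row 8: -10 + 4 + 10 + 39 + 2 + 41 + 34 = 120, so its missing entry is 127 − 120 = 7.
Row 6: 34 + 33 + 34 + 22 + 0 + 15 − 6 = 132, so its missing entry is 127 − 132 = -5.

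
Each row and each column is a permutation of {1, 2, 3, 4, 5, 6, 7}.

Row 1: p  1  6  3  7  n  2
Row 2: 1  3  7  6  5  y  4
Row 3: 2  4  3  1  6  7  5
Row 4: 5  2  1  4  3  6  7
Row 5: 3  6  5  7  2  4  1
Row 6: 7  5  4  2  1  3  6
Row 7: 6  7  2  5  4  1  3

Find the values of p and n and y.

p = 4, n = 5, y = 2

For row 1, column 1: column 1 already has {1, 2, 3, 5, 6, 7}; that leaves 4.
Cell (1,6): row 1 already has {1, 2, 3, 4, 6, 7} → 5.
Cell (2,6): row 2 already has {1, 3, 4, 5, 6, 7} → 2.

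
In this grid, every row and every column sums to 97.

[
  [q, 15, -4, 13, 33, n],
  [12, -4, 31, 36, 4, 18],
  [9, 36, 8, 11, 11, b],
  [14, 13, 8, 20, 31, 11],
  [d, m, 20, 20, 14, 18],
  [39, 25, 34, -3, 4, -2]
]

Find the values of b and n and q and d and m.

b = 22, n = 30, q = 10, d = 13, m = 12

The known cells in row 3 total 75, leaving 97 − 75 = 22 for the blank.
The known cells in column 6 total 67, leaving 97 − 67 = 30 for the blank.
The known cells in row 1 total 87, leaving 97 − 87 = 10 for the blank.
The known cells in column 1 total 84, leaving 97 − 84 = 13 for the blank.
The known cells in row 5 total 85, leaving 97 − 85 = 12 for the blank.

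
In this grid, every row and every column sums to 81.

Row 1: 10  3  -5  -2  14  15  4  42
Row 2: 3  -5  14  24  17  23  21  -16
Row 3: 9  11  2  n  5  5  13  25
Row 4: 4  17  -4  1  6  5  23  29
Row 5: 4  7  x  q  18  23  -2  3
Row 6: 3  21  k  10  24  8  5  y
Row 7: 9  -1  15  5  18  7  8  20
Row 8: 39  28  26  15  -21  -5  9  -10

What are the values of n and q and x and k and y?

Column 8: 42 − 16 + 25 + 29 + 3 + 20 − 10 = 93, so its missing entry is 81 − 93 = -12.
Row 3: 9 + 11 + 2 + 5 + 5 + 13 + 25 = 70, so its missing entry is 81 − 70 = 11.
Column 4: -2 + 24 + 11 + 1 + 10 + 5 + 15 = 64, so its missing entry is 81 − 64 = 17.
Row 5: 4 + 7 + 17 + 18 + 23 − 2 + 3 = 70, so its missing entry is 81 − 70 = 11.
Row 6: 3 + 21 + 10 + 24 + 8 + 5 − 12 = 59, so its missing entry is 81 − 59 = 22.

n = 11, q = 17, x = 11, k = 22, y = -12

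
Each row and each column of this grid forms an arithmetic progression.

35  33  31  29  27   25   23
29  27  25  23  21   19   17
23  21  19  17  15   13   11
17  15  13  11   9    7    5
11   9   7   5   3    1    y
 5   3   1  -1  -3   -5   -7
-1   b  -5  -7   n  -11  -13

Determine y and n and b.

Along each row the entries change by -2 per step; down each column they change by -6.
Row 5: from 11 at column 1, stepping by -2 to column 7 gives -1.
Row 7: from -1 at column 1, stepping by -2 to column 5 gives -9.
Row 7: from -1 at column 1, stepping by -2 to column 2 gives -3.

y = -1, n = -9, b = -3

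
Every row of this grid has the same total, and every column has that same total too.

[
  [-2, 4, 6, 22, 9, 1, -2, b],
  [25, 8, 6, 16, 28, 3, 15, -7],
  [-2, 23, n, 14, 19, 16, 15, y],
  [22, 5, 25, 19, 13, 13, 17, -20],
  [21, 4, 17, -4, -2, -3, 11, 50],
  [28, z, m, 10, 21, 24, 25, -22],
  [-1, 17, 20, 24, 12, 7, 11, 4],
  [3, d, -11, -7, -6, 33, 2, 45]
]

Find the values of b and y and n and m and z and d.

b = 56, y = -12, n = 21, m = 10, z = -2, d = 35

Rows 2 and 4 both sum to 94, so that's the common total.
Row 1: -2 + 4 + 6 + 22 + 9 + 1 − 2 = 38, so its missing entry is 94 − 38 = 56.
Row 8: 3 − 11 − 7 − 6 + 33 + 2 + 45 = 59, so its missing entry is 94 − 59 = 35.
Column 8: 56 − 7 − 20 + 50 − 22 + 4 + 45 = 106, so its missing entry is 94 − 106 = -12.
Column 2: 4 + 8 + 23 + 5 + 4 + 17 + 35 = 96, so its missing entry is 94 − 96 = -2.
Row 3: -2 + 23 + 14 + 19 + 16 + 15 − 12 = 73, so its missing entry is 94 − 73 = 21.
Row 6: 28 − 2 + 10 + 21 + 24 + 25 − 22 = 84, so its missing entry is 94 − 84 = 10.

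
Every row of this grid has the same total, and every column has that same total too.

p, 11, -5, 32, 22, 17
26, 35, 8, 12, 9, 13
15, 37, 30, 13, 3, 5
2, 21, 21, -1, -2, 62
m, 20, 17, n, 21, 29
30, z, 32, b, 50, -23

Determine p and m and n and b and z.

Rows 2 and 3 both sum to 103, so that's the common total.
Row 1 has 11 − 5 + 32 + 22 + 17 = 77; the blank must be 103 − 77 = 26.
Column 1 has 26 + 26 + 15 + 2 + 30 = 99; the blank must be 103 − 99 = 4.
Row 5 has 4 + 20 + 17 + 21 + 29 = 91; the blank must be 103 − 91 = 12.
Column 2 has 11 + 35 + 37 + 21 + 20 = 124; the blank must be 103 − 124 = -21.
Row 6 has 30 − 21 + 32 + 50 − 23 = 68; the blank must be 103 − 68 = 35.

p = 26, m = 4, n = 12, b = 35, z = -21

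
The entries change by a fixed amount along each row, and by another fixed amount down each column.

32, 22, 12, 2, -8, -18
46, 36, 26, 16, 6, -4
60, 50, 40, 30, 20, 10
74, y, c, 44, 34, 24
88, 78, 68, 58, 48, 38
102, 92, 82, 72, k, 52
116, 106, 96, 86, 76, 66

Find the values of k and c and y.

Along each row the entries change by -10 per step; down each column they change by 14.
Row 6: from 102 at column 1, stepping by -10 to column 5 gives 62.
Row 4: from 74 at column 1, stepping by -10 to column 3 gives 54.
Row 4: from 74 at column 1, stepping by -10 to column 2 gives 64.

k = 62, c = 54, y = 64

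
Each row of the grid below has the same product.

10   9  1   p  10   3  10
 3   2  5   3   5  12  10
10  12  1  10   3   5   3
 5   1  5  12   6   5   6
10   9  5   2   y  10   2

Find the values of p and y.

p = 2, y = 3

Rows 2 and 3 each multiply to 54000, so every row has product 54000.
Row 1: 10×9×1×10×3×10 = 27000, so the missing entry is 54000 ÷ 27000 = 2.
Row 5: 10×9×5×2×10×2 = 18000, so the missing entry is 54000 ÷ 18000 = 3.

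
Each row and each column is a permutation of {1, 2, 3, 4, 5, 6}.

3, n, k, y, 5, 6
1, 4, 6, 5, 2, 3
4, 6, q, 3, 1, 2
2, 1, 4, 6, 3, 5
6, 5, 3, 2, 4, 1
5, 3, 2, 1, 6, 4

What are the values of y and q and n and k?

y = 4, q = 5, n = 2, k = 1

For row 1, column 2: column 2 already has {1, 3, 4, 5, 6}; that leaves 2.
Cell (1,4): column 4 already has {1, 2, 3, 5, 6} → 4.
At (row 1, col 3): row 1 already has {2, 3, 4, 5, 6}, so the value is 1.
For row 3, column 3: row 3 already has {1, 2, 3, 4, 6}; that leaves 5.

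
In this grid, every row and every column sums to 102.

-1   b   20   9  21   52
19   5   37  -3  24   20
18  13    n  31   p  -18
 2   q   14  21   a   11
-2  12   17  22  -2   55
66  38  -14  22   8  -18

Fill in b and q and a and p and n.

Row 1 has -1 + 20 + 9 + 21 + 52 = 101; the blank must be 102 − 101 = 1.
Column 2 has 1 + 5 + 13 + 12 + 38 = 69; the blank must be 102 − 69 = 33.
Row 4 has 2 + 33 + 14 + 21 + 11 = 81; the blank must be 102 − 81 = 21.
Column 5 has 21 + 24 + 21 − 2 + 8 = 72; the blank must be 102 − 72 = 30.
Row 3 has 18 + 13 + 31 + 30 − 18 = 74; the blank must be 102 − 74 = 28.

b = 1, q = 33, a = 21, p = 30, n = 28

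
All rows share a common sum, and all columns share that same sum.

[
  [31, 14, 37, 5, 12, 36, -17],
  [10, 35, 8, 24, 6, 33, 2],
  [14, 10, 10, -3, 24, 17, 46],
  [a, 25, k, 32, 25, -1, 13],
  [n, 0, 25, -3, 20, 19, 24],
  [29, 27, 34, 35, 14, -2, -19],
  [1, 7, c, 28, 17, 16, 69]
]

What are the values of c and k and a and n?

c = -20, k = 24, a = 0, n = 33

Rows 1 and 2 both sum to 118, so that's the common total.
The known cells in row 7 total 138, leaving 118 − 138 = -20 for the blank.
The known cells in row 5 total 85, leaving 118 − 85 = 33 for the blank.
The known cells in column 3 total 94, leaving 118 − 94 = 24 for the blank.
The known cells in row 4 total 118, leaving 118 − 118 = 0 for the blank.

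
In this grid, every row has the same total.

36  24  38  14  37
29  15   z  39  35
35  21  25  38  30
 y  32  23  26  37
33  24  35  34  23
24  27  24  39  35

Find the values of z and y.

Row 5 sums to 149 and so does row 6; that's the common total.
In row 2 the known cells total 118, leaving 149 − 118 = 31.
In row 4 the known cells total 118, leaving 149 − 118 = 31.

z = 31, y = 31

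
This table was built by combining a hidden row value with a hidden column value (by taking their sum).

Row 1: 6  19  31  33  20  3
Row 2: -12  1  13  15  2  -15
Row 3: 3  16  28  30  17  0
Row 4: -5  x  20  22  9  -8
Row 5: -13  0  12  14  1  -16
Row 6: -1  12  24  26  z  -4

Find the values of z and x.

z = 13, x = 8

The difference between any two rows is the same in every column — this is an addition table with the headers hidden.
Row 6 minus row 1 is -1 − 6 = -7, so its entry in column 5 is 20 + (-7) = 13.
Row 4 minus row 1 is -5 − 6 = -11, so its entry in column 2 is 19 + (-11) = 8.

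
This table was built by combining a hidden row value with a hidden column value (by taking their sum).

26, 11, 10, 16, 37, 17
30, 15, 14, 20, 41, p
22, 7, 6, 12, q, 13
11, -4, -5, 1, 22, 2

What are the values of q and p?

q = 33, p = 21

The difference between any two rows is the same in every column — this is an addition table with the headers hidden.
Row 3 minus row 1 is 6 − 10 = -4, so its entry in column 5 is 37 + (-4) = 33.
Row 2 minus row 1 is 14 − 10 = 4, so its entry in column 6 is 17 + 4 = 21.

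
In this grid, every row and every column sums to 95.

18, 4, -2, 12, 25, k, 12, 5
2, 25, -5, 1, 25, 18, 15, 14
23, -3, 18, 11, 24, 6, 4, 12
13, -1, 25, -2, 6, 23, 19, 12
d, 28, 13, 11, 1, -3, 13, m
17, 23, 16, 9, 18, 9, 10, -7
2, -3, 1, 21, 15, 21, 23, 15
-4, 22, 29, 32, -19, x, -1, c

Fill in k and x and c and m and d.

k = 21, x = 0, c = 36, m = 8, d = 24

Column 1: 18 + 2 + 23 + 13 + 17 + 2 − 4 = 71, so its missing entry is 95 − 71 = 24.
Row 1: 18 + 4 − 2 + 12 + 25 + 12 + 5 = 74, so its missing entry is 95 − 74 = 21.
Column 6: 21 + 18 + 6 + 23 − 3 + 9 + 21 = 95, so its missing entry is 95 − 95 = 0.
Row 8: -4 + 22 + 29 + 32 − 19 + 0 − 1 = 59, so its missing entry is 95 − 59 = 36.
Row 5: 24 + 28 + 13 + 11 + 1 − 3 + 13 = 87, so its missing entry is 95 − 87 = 8.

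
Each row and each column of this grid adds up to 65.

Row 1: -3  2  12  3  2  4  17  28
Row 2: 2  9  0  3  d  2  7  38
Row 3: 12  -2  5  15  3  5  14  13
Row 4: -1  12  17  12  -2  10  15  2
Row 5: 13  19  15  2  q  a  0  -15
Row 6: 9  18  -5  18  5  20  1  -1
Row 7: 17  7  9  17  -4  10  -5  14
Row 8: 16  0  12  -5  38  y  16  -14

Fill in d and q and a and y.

The known cells in row 8 total 63, leaving 65 − 63 = 2 for the blank.
The known cells in column 6 total 53, leaving 65 − 53 = 12 for the blank.
The known cells in row 5 total 46, leaving 65 − 46 = 19 for the blank.
The known cells in row 2 total 61, leaving 65 − 61 = 4 for the blank.

d = 4, q = 19, a = 12, y = 2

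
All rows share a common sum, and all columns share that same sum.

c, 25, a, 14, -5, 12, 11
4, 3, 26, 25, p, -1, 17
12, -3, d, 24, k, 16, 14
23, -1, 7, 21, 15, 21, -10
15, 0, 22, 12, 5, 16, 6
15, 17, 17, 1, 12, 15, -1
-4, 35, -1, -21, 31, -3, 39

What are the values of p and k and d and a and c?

p = 2, k = 16, d = -3, a = 8, c = 11

Rows 4 and 5 both sum to 76, so that's the common total.
The known cells in column 1 total 65, leaving 76 − 65 = 11 for the blank.
The known cells in row 2 total 74, leaving 76 − 74 = 2 for the blank.
The known cells in column 5 total 60, leaving 76 − 60 = 16 for the blank.
The known cells in row 1 total 68, leaving 76 − 68 = 8 for the blank.
The known cells in row 3 total 79, leaving 76 − 79 = -3 for the blank.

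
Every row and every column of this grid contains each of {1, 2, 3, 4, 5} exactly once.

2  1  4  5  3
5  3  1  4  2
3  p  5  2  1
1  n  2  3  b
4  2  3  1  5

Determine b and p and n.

b = 4, p = 4, n = 5

For row 3, column 2: row 3 already has {1, 2, 3, 5}; that leaves 4.
At (row 4, col 2): column 2 already has {1, 2, 3, 4}, so the value is 5.
Cell (4,5): row 4 already has {1, 2, 3, 5} → 4.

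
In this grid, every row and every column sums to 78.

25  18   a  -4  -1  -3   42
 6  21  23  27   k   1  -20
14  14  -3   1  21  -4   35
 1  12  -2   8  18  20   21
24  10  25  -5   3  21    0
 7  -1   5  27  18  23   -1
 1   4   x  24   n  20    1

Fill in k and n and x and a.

The known cells in row 2 total 58, leaving 78 − 58 = 20 for the blank.
The known cells in column 5 total 79, leaving 78 − 79 = -1 for the blank.
The known cells in row 7 total 49, leaving 78 − 49 = 29 for the blank.
The known cells in row 1 total 77, leaving 78 − 77 = 1 for the blank.

k = 20, n = -1, x = 29, a = 1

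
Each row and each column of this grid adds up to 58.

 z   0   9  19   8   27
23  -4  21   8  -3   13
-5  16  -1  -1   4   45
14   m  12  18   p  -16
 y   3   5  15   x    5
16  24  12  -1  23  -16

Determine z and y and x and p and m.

Row 1: 0 + 9 + 19 + 8 + 27 = 63, so its missing entry is 58 − 63 = -5.
Column 1: -5 + 23 − 5 + 14 + 16 = 43, so its missing entry is 58 − 43 = 15.
Row 5: 15 + 3 + 5 + 15 + 5 = 43, so its missing entry is 58 − 43 = 15.
Column 5: 8 − 3 + 4 + 15 + 23 = 47, so its missing entry is 58 − 47 = 11.
Row 4: 14 + 12 + 18 + 11 − 16 = 39, so its missing entry is 58 − 39 = 19.

z = -5, y = 15, x = 15, p = 11, m = 19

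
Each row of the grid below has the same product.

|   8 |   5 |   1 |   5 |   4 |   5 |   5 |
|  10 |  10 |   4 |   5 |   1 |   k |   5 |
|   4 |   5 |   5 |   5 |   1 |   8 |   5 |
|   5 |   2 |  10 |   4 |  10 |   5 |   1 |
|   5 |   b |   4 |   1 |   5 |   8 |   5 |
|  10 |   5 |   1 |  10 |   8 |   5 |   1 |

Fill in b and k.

b = 5, k = 2

Rows 1 and 3 each multiply to 20000, so every row has product 20000.
Row 5: 5×4×1×5×8×5 = 4000, so the missing entry is 20000 ÷ 4000 = 5.
Row 2: 10×10×4×5×1×5 = 10000, so the missing entry is 20000 ÷ 10000 = 2.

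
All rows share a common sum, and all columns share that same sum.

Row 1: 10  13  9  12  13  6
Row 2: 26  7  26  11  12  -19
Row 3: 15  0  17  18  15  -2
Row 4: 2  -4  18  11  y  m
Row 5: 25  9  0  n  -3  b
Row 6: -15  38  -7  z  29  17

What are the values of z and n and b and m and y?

z = 1, n = 10, b = 22, m = 39, y = -3

Rows 1 and 2 both sum to 63, so that's the common total.
Column 5: 13 + 12 + 15 − 3 + 29 = 66, so its missing entry is 63 − 66 = -3.
Row 6: -15 + 38 − 7 + 29 + 17 = 62, so its missing entry is 63 − 62 = 1.
Column 4: 12 + 11 + 18 + 11 + 1 = 53, so its missing entry is 63 − 53 = 10.
Row 5: 25 + 9 + 0 + 10 − 3 = 41, so its missing entry is 63 − 41 = 22.
Row 4: 2 − 4 + 18 + 11 − 3 = 24, so its missing entry is 63 − 24 = 39.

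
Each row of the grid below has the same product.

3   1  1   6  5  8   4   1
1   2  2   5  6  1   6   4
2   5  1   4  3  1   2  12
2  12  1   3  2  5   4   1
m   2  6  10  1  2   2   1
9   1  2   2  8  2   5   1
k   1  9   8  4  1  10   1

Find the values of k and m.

k = 1, m = 6

Rows 2 and 4 each multiply to 2880, so every row has product 2880.
Row 7: 1×9×8×4×1×10×1 = 2880, so the missing entry is 2880 ÷ 2880 = 1.
Row 5: 2×6×10×1×2×2×1 = 480, so the missing entry is 2880 ÷ 480 = 6.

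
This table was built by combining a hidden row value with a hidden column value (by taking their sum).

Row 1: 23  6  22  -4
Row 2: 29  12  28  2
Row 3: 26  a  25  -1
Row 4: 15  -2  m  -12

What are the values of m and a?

m = 14, a = 9

The difference between any two rows is the same in every column — this is an addition table with the headers hidden.
Row 4 minus row 1 is 15 − 23 = -8, so its entry in column 3 is 22 + (-8) = 14.
Row 3 minus row 1 is 26 − 23 = 3, so its entry in column 2 is 6 + 3 = 9.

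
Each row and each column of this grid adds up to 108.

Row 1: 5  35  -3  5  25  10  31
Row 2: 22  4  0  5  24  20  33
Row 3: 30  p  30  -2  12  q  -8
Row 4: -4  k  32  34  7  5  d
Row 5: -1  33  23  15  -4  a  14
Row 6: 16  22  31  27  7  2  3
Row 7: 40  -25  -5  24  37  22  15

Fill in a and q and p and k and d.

a = 28, q = 21, p = 25, k = 14, d = 20

The known cells in row 5 total 80, leaving 108 − 80 = 28 for the blank.
The known cells in column 7 total 88, leaving 108 − 88 = 20 for the blank.
The known cells in row 4 total 94, leaving 108 − 94 = 14 for the blank.
The known cells in column 2 total 83, leaving 108 − 83 = 25 for the blank.
The known cells in row 3 total 87, leaving 108 − 87 = 21 for the blank.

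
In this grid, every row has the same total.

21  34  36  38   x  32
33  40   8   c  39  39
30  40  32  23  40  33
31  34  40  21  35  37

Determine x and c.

Row 3 sums to 198 and so does row 4; that's the common total.
In row 1 the known cells total 161, leaving 198 − 161 = 37.
In row 2 the known cells total 159, leaving 198 − 159 = 39.

x = 37, c = 39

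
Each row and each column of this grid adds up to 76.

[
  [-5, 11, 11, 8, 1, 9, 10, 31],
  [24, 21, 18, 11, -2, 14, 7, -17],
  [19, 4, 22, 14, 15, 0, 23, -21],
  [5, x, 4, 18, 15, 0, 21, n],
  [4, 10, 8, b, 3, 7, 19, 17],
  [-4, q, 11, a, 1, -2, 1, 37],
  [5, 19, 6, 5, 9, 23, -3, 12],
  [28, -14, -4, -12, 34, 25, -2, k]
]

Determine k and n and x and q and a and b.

The known cells in row 8 total 55, leaving 76 − 55 = 21 for the blank.
The known cells in row 5 total 68, leaving 76 − 68 = 8 for the blank.
The known cells in column 8 total 80, leaving 76 − 80 = -4 for the blank.
The known cells in row 4 total 59, leaving 76 − 59 = 17 for the blank.
The known cells in column 2 total 68, leaving 76 − 68 = 8 for the blank.
The known cells in row 6 total 52, leaving 76 − 52 = 24 for the blank.

k = 21, n = -4, x = 17, q = 8, a = 24, b = 8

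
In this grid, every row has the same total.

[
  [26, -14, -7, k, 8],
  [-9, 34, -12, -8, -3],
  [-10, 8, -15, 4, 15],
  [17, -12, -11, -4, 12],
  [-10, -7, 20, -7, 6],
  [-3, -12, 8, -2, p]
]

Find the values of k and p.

The complete rows each total 2.
Row 1 is missing 2 − 13 = -11 (since 26 − 14 − 7 + 8 = 13).
Row 6 is missing 2 − (-9) = 11 (since -3 − 12 + 8 − 2 = -9).

k = -11, p = 11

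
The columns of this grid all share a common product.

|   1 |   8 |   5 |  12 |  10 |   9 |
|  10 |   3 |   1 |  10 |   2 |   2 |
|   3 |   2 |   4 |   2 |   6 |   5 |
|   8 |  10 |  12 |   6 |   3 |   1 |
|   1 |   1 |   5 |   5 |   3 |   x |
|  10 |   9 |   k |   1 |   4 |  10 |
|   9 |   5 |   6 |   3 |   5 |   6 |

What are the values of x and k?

Columns 1 and 4 each multiply to 21600, so every column has product 21600.
Column 6: 9×2×5×1×10×6 = 5400, so the missing entry is 21600 ÷ 5400 = 4.
Column 3: 5×1×4×12×5×6 = 7200, so the missing entry is 21600 ÷ 7200 = 3.

x = 4, k = 3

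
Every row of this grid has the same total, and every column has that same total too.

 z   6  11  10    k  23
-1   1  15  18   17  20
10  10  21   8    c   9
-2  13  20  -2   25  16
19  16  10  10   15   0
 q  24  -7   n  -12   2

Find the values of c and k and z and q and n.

c = 12, k = 13, z = 7, q = 37, n = 26

Rows 2 and 4 both sum to 70, so that's the common total.
Row 3 has 10 + 10 + 21 + 8 + 9 = 58; the blank must be 70 − 58 = 12.
Column 5 has 17 + 12 + 25 + 15 − 12 = 57; the blank must be 70 − 57 = 13.
Row 1 has 6 + 11 + 10 + 13 + 23 = 63; the blank must be 70 − 63 = 7.
Column 1 has 7 − 1 + 10 − 2 + 19 = 33; the blank must be 70 − 33 = 37.
Row 6 has 37 + 24 − 7 − 12 + 2 = 44; the blank must be 70 − 44 = 26.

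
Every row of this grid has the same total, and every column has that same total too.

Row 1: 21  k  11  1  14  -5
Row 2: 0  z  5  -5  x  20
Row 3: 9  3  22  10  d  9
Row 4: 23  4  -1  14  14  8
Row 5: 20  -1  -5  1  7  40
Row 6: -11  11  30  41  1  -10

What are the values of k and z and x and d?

k = 20, z = 25, x = 17, d = 9

Rows 4 and 5 both sum to 62, so that's the common total.
Row 1 has 21 + 11 + 1 + 14 − 5 = 42; the blank must be 62 − 42 = 20.
Column 2 has 20 + 3 + 4 − 1 + 11 = 37; the blank must be 62 − 37 = 25.
Row 3 has 9 + 3 + 22 + 10 + 9 = 53; the blank must be 62 − 53 = 9.
Row 2 has 0 + 25 + 5 − 5 + 20 = 45; the blank must be 62 − 45 = 17.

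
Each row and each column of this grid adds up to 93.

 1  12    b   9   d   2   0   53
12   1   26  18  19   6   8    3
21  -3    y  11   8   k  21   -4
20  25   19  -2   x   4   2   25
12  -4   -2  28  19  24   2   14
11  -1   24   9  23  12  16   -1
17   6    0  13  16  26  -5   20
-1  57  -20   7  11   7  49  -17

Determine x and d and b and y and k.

Row 4: 20 + 25 + 19 − 2 + 4 + 2 + 25 = 93, so its missing entry is 93 − 93 = 0.
Column 5: 19 + 8 + 0 + 19 + 23 + 16 + 11 = 96, so its missing entry is 93 − 96 = -3.
Row 1: 1 + 12 + 9 − 3 + 2 + 0 + 53 = 74, so its missing entry is 93 − 74 = 19.
Column 3: 19 + 26 + 19 − 2 + 24 + 0 − 20 = 66, so its missing entry is 93 − 66 = 27.
Row 3: 21 − 3 + 27 + 11 + 8 + 21 − 4 = 81, so its missing entry is 93 − 81 = 12.

x = 0, d = -3, b = 19, y = 27, k = 12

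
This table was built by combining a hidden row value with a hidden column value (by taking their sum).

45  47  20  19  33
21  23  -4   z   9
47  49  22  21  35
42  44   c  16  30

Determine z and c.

The difference between any two rows is the same in every column — this is an addition table with the headers hidden.
Row 2 minus row 1 is 23 − 47 = -24, so its entry in column 4 is 19 + (-24) = -5.
Row 4 minus row 1 is 44 − 47 = -3, so its entry in column 3 is 20 + (-3) = 17.

z = -5, c = 17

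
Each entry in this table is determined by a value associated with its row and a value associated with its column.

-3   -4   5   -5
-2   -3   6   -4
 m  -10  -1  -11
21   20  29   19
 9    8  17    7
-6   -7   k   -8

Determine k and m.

k = 2, m = -9

The difference between any two rows is the same in every column — this is an addition table with the headers hidden.
Row 6 minus row 1 is -8 − (-5) = -3, so its entry in column 3 is 5 + (-3) = 2.
Row 3 minus row 1 is -11 − (-5) = -6, so its entry in column 1 is -3 + (-6) = -9.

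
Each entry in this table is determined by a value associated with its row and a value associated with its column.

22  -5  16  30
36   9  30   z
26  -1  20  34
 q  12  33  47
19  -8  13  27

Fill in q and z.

The difference between any two rows is the same in every column — this is an addition table with the headers hidden.
Row 4 minus row 1 is 33 − 16 = 17, so its entry in column 1 is 22 + 17 = 39.
Row 2 minus row 1 is 30 − 16 = 14, so its entry in column 4 is 30 + 14 = 44.

q = 39, z = 44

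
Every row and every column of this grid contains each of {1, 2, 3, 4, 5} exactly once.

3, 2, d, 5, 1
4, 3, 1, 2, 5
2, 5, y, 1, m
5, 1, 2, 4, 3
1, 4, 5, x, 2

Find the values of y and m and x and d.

y = 3, m = 4, x = 3, d = 4

At (row 1, col 3): row 1 already has {1, 2, 3, 5}, so the value is 4.
Cell (3,3): column 3 already has {1, 2, 4, 5} → 3.
For row 3, column 5: row 3 already has {1, 2, 3, 5}; that leaves 4.
Cell (5,4): row 5 already has {1, 2, 4, 5} → 3.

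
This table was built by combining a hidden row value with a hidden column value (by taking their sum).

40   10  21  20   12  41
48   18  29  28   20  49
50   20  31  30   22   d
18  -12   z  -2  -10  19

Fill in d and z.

The difference between any two rows is the same in every column — this is an addition table with the headers hidden.
Row 3 minus row 1 is 50 − 40 = 10, so its entry in column 6 is 41 + 10 = 51.
Row 4 minus row 1 is 18 − 40 = -22, so its entry in column 3 is 21 + (-22) = -1.

d = 51, z = -1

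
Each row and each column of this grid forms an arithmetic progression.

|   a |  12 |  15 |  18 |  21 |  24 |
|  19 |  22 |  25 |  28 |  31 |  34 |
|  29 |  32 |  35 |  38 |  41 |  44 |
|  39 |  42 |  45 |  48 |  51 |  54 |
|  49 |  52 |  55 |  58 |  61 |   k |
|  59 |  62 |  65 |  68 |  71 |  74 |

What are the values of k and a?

k = 64, a = 9

Along each row the entries change by 3 per step; down each column they change by 10.
Row 5: from 49 at column 1, stepping by 3 to column 6 gives 64.
Row 1: from 12 at column 2, stepping by 3 to column 1 gives 9.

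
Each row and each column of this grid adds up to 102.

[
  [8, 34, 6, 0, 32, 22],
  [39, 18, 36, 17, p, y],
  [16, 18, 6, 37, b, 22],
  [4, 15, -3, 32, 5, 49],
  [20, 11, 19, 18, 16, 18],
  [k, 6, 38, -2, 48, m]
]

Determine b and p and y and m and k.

b = 3, p = -2, y = -6, m = -3, k = 15

Row 3 has 16 + 18 + 6 + 37 + 22 = 99; the blank must be 102 − 99 = 3.
Column 5 has 32 + 3 + 5 + 16 + 48 = 104; the blank must be 102 − 104 = -2.
Row 2 has 39 + 18 + 36 + 17 − 2 = 108; the blank must be 102 − 108 = -6.
Column 6 has 22 − 6 + 22 + 49 + 18 = 105; the blank must be 102 − 105 = -3.
Row 6 has 6 + 38 − 2 + 48 − 3 = 87; the blank must be 102 − 87 = 15.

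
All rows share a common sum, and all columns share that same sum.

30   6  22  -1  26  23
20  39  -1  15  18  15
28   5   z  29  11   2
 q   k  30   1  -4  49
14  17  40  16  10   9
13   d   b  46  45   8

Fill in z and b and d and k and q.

z = 31, b = -16, d = 10, k = 29, q = 1

Rows 1 and 2 both sum to 106, so that's the common total.
Column 1: 30 + 20 + 28 + 14 + 13 = 105, so its missing entry is 106 − 105 = 1.
Row 4: 1 + 30 + 1 − 4 + 49 = 77, so its missing entry is 106 − 77 = 29.
Column 2: 6 + 39 + 5 + 29 + 17 = 96, so its missing entry is 106 − 96 = 10.
Row 3: 28 + 5 + 29 + 11 + 2 = 75, so its missing entry is 106 − 75 = 31.
Row 6: 13 + 10 + 46 + 45 + 8 = 122, so its missing entry is 106 − 122 = -16.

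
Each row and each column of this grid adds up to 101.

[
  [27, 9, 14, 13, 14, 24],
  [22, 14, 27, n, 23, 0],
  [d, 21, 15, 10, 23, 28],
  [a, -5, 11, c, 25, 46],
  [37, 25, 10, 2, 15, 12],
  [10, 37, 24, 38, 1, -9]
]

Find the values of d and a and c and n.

d = 4, a = 1, c = 23, n = 15

The known cells in row 2 total 86, leaving 101 − 86 = 15 for the blank.
The known cells in column 4 total 78, leaving 101 − 78 = 23 for the blank.
The known cells in row 3 total 97, leaving 101 − 97 = 4 for the blank.
The known cells in row 4 total 100, leaving 101 − 100 = 1 for the blank.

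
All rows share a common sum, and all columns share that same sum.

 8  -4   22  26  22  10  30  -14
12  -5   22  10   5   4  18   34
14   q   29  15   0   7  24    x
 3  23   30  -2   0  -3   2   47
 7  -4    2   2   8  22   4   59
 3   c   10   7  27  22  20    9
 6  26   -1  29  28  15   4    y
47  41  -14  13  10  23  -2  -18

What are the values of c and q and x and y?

Rows 1 and 2 both sum to 100, so that's the common total.
The known cells in row 7 total 107, leaving 100 − 107 = -7 for the blank.
The known cells in row 6 total 98, leaving 100 − 98 = 2 for the blank.
The known cells in column 2 total 79, leaving 100 − 79 = 21 for the blank.
The known cells in row 3 total 110, leaving 100 − 110 = -10 for the blank.

c = 2, q = 21, x = -10, y = -7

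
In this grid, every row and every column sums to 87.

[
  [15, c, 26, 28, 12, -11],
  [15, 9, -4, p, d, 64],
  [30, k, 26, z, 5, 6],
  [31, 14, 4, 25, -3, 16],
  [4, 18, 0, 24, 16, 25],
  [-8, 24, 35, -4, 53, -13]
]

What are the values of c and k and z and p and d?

c = 17, k = 5, z = 15, p = -1, d = 4

Row 1: 15 + 26 + 28 + 12 − 11 = 70, so its missing entry is 87 − 70 = 17.
Column 2: 17 + 9 + 14 + 18 + 24 = 82, so its missing entry is 87 − 82 = 5.
Column 5: 12 + 5 − 3 + 16 + 53 = 83, so its missing entry is 87 − 83 = 4.
Row 3: 30 + 5 + 26 + 5 + 6 = 72, so its missing entry is 87 − 72 = 15.
Row 2: 15 + 9 − 4 + 4 + 64 = 88, so its missing entry is 87 − 88 = -1.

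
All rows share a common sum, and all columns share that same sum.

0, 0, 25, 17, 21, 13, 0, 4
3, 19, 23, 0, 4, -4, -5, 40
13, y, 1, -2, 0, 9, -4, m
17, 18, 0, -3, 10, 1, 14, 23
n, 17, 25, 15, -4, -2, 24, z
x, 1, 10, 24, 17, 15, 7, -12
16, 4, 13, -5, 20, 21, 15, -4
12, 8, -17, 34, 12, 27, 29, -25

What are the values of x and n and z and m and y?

Rows 1 and 2 both sum to 80, so that's the common total.
Column 2: 0 + 19 + 18 + 17 + 1 + 4 + 8 = 67, so its missing entry is 80 − 67 = 13.
Row 3: 13 + 13 + 1 − 2 + 0 + 9 − 4 = 30, so its missing entry is 80 − 30 = 50.
Row 6: 1 + 10 + 24 + 17 + 15 + 7 − 12 = 62, so its missing entry is 80 − 62 = 18.
Column 1: 0 + 3 + 13 + 17 + 18 + 16 + 12 = 79, so its missing entry is 80 − 79 = 1.
Row 5: 1 + 17 + 25 + 15 − 4 − 2 + 24 = 76, so its missing entry is 80 − 76 = 4.

x = 18, n = 1, z = 4, m = 50, y = 13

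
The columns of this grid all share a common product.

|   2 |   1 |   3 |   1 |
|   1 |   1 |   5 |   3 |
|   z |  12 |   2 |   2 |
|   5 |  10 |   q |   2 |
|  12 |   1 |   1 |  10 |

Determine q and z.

q = 4, z = 1

Columns 2 and 4 each multiply to 120, so every column has product 120.
Column 3: 3×5×2×1 = 30, so the missing entry is 120 ÷ 30 = 4.
Column 1: 2×1×5×12 = 120, so the missing entry is 120 ÷ 120 = 1.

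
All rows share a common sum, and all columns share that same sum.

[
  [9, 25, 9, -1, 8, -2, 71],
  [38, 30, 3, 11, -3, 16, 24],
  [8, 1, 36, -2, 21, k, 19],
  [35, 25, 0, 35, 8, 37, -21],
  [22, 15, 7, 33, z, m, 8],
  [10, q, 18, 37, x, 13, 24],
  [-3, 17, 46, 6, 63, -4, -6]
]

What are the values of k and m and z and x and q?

Rows 1 and 2 both sum to 119, so that's the common total.
Column 2 has 25 + 30 + 1 + 25 + 15 + 17 = 113; the blank must be 119 − 113 = 6.
Row 6 has 10 + 6 + 18 + 37 + 13 + 24 = 108; the blank must be 119 − 108 = 11.
Column 5 has 8 − 3 + 21 + 8 + 11 + 63 = 108; the blank must be 119 − 108 = 11.
Row 5 has 22 + 15 + 7 + 33 + 11 + 8 = 96; the blank must be 119 − 96 = 23.
Row 3 has 8 + 1 + 36 − 2 + 21 + 19 = 83; the blank must be 119 − 83 = 36.

k = 36, m = 23, z = 11, x = 11, q = 6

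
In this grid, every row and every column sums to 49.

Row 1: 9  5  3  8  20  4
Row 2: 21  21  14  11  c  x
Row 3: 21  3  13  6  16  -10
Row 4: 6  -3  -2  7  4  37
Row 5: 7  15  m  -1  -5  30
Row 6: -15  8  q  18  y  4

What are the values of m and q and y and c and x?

Column 6 has 4 − 10 + 37 + 30 + 4 = 65; the blank must be 49 − 65 = -16.
Row 2 has 21 + 21 + 14 + 11 − 16 = 51; the blank must be 49 − 51 = -2.
Column 5 has 20 − 2 + 16 + 4 − 5 = 33; the blank must be 49 − 33 = 16.
Row 5 has 7 + 15 − 1 − 5 + 30 = 46; the blank must be 49 − 46 = 3.
Row 6 has -15 + 8 + 18 + 16 + 4 = 31; the blank must be 49 − 31 = 18.

m = 3, q = 18, y = 16, c = -2, x = -16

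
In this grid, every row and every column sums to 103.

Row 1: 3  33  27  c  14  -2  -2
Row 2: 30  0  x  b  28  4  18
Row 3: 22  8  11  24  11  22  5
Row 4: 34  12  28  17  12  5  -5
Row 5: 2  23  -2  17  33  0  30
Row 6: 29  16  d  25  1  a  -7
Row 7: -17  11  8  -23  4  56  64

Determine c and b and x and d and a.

Column 6: -2 + 4 + 22 + 5 + 0 + 56 = 85, so its missing entry is 103 − 85 = 18.
Row 1: 3 + 33 + 27 + 14 − 2 − 2 = 73, so its missing entry is 103 − 73 = 30.
Column 4: 30 + 24 + 17 + 17 + 25 − 23 = 90, so its missing entry is 103 − 90 = 13.
Row 2: 30 + 0 + 13 + 28 + 4 + 18 = 93, so its missing entry is 103 − 93 = 10.
Row 6: 29 + 16 + 25 + 1 + 18 − 7 = 82, so its missing entry is 103 − 82 = 21.

c = 30, b = 13, x = 10, d = 21, a = 18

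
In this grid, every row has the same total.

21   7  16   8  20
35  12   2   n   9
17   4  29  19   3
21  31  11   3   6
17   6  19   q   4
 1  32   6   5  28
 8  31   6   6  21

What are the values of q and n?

Rows 4 and 7 both add up to 72, so every row sums to 72.
Row 5: 17 + 6 + 19 + 4 = 46, so the missing entry is 72 − 46 = 26.
Row 2: 35 + 12 + 2 + 9 = 58, so the missing entry is 72 − 58 = 14.

q = 26, n = 14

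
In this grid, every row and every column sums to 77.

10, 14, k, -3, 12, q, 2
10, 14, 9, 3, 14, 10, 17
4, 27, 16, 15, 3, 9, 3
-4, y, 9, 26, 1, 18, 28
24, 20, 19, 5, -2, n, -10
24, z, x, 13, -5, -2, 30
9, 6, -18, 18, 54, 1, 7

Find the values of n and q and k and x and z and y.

n = 21, q = 20, k = 22, x = 20, z = -3, y = -1

Row 4 has -4 + 9 + 26 + 1 + 18 + 28 = 78; the blank must be 77 − 78 = -1.
Column 2 has 14 + 14 + 27 − 1 + 20 + 6 = 80; the blank must be 77 − 80 = -3.
Row 5 has 24 + 20 + 19 + 5 − 2 − 10 = 56; the blank must be 77 − 56 = 21.
Column 6 has 10 + 9 + 18 + 21 − 2 + 1 = 57; the blank must be 77 − 57 = 20.
Row 1 has 10 + 14 − 3 + 12 + 20 + 2 = 55; the blank must be 77 − 55 = 22.
Row 6 has 24 − 3 + 13 − 5 − 2 + 30 = 57; the blank must be 77 − 57 = 20.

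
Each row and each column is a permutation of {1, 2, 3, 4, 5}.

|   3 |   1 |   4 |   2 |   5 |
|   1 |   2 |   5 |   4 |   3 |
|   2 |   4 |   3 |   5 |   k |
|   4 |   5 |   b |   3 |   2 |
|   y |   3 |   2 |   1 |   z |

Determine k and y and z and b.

For row 3, column 5: row 3 already has {2, 3, 4, 5}; that leaves 1.
For row 5, column 5: column 5 already has {1, 2, 3, 5}; that leaves 4.
At (row 5, col 1): row 5 already has {1, 2, 3, 4}, so the value is 5.
Cell (4,3): row 4 already has {2, 3, 4, 5} → 1.

k = 1, y = 5, z = 4, b = 1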